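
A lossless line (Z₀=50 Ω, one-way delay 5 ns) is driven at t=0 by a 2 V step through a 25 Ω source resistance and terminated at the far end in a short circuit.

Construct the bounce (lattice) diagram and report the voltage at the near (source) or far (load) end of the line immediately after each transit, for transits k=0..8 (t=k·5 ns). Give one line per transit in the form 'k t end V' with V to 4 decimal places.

Γ_L=-1.000000, Γ_S=-0.333333; launch V₁=2·50/75=1.333333
k=0 src: V=1.3333
k=1 load: inc=1.333333, refl=1.333333·-1.000000=-1.3333; V=0.000000+1.333333+-1.333333=0.0000
k=2 src: inc=-1.333333, refl=-1.333333·-0.333333=0.4444; V=1.333333+-1.333333+0.444444=0.4444
k=3 load: inc=0.444444, refl=0.444444·-1.000000=-0.4444; V=0.000000+0.444444+-0.444444=0.0000
k=4 src: inc=-0.444444, refl=-0.444444·-0.333333=0.1481; V=0.444444+-0.444444+0.148148=0.1481
k=5 load: inc=0.148148, refl=0.148148·-1.000000=-0.1481; V=0.000000+0.148148+-0.148148=0.0000
k=6 src: inc=-0.148148, refl=-0.148148·-0.333333=0.0494; V=0.148148+-0.148148+0.049383=0.0494
k=7 load: inc=0.049383, refl=0.049383·-1.000000=-0.0494; V=0.000000+0.049383+-0.049383=0.0000
k=8 src: inc=-0.049383, refl=-0.049383·-0.333333=0.0165; V=0.049383+-0.049383+0.016461=0.0165

0 0 source 1.3333
1 5 load 0.0000
2 10 source 0.4444
3 15 load 0.0000
4 20 source 0.1481
5 25 load 0.0000
6 30 source 0.0494
7 35 load 0.0000
8 40 source 0.0165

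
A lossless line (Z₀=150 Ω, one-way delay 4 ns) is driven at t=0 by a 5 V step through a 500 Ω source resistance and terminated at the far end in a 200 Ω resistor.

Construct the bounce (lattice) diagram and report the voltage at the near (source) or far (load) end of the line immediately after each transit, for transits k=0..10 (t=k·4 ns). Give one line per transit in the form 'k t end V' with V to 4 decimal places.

0 0 source 1.1538
1 4 load 1.3187
2 8 source 1.4074
3 12 load 1.4201
4 16 source 1.4269
5 20 load 1.4279
6 24 source 1.4284
7 28 load 1.4285
8 32 source 1.4286
9 36 load 1.4286
10 40 source 1.4286

Γ_L=0.142857, Γ_S=0.538462; launch V₁=5·150/650=1.153846
k=0 src: V=1.1538
k=1 load: inc=1.153846, refl=1.153846·0.142857=0.1648; V=0.000000+1.153846+0.164835=1.3187
k=2 src: inc=0.164835, refl=0.164835·0.538462=0.0888; V=1.153846+0.164835+0.088757=1.4074
k=3 load: inc=0.088757, refl=0.088757·0.142857=0.0127; V=1.318681+0.088757+0.012680=1.4201
k=4 src: inc=0.012680, refl=0.012680·0.538462=0.0068; V=1.407439+0.012680+0.006827=1.4269
k=5 load: inc=0.006827, refl=0.006827·0.142857=0.0010; V=1.420118+0.006827+0.000975=1.4279
k=6 src: inc=0.000975, refl=0.000975·0.538462=0.0005; V=1.426946+0.000975+0.000525=1.4284
k=7 load: inc=0.000525, refl=0.000525·0.142857=0.0001; V=1.427921+0.000525+0.000075=1.4285
k=8 src: inc=0.000075, refl=0.000075·0.538462=0.0000; V=1.428446+0.000075+0.000040=1.4286
k=9 load: inc=0.000040, refl=0.000040·0.142857=0.0000; V=1.428521+0.000040+0.000006=1.4286
k=10 src: inc=0.000006, refl=0.000006·0.538462=0.0000; V=1.428562+0.000006+0.000003=1.4286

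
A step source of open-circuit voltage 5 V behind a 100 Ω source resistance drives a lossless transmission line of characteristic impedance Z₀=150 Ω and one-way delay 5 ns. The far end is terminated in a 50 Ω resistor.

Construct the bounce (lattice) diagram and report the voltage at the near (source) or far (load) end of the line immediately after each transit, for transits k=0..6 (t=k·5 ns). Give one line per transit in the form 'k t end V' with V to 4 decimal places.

0 0 source 3.0000
1 5 load 1.5000
2 10 source 1.8000
3 15 load 1.6500
4 20 source 1.6800
5 25 load 1.6650
6 30 source 1.6680

Γ_L=-0.500000, Γ_S=-0.200000; launch V₁=5·150/250=3.000000
k=0 src: V=3.0000
k=1 load: inc=3.000000, refl=3.000000·-0.500000=-1.5000; V=0.000000+3.000000+-1.500000=1.5000
k=2 src: inc=-1.500000, refl=-1.500000·-0.200000=0.3000; V=3.000000+-1.500000+0.300000=1.8000
k=3 load: inc=0.300000, refl=0.300000·-0.500000=-0.1500; V=1.500000+0.300000+-0.150000=1.6500
k=4 src: inc=-0.150000, refl=-0.150000·-0.200000=0.0300; V=1.800000+-0.150000+0.030000=1.6800
k=5 load: inc=0.030000, refl=0.030000·-0.500000=-0.0150; V=1.650000+0.030000+-0.015000=1.6650
k=6 src: inc=-0.015000, refl=-0.015000·-0.200000=0.0030; V=1.680000+-0.015000+0.003000=1.6680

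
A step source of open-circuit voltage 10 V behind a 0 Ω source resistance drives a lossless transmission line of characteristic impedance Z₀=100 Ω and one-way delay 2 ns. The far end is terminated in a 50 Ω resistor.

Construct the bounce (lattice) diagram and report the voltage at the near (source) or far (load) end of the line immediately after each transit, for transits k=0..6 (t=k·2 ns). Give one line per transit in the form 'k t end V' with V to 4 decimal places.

0 0 source 10.0000
1 2 load 6.6667
2 4 source 10.0000
3 6 load 8.8889
4 8 source 10.0000
5 10 load 9.6296
6 12 source 10.0000

Γ_L=-0.333333, Γ_S=-1.000000; launch V₁=10·100/100=10.000000
k=0 src: V=10.0000
k=1 load: inc=10.000000, refl=10.000000·-0.333333=-3.3333; V=0.000000+10.000000+-3.333333=6.6667
k=2 src: inc=-3.333333, refl=-3.333333·-1.000000=3.3333; V=10.000000+-3.333333+3.333333=10.0000
k=3 load: inc=3.333333, refl=3.333333·-0.333333=-1.1111; V=6.666667+3.333333+-1.111111=8.8889
k=4 src: inc=-1.111111, refl=-1.111111·-1.000000=1.1111; V=10.000000+-1.111111+1.111111=10.0000
k=5 load: inc=1.111111, refl=1.111111·-0.333333=-0.3704; V=8.888889+1.111111+-0.370370=9.6296
k=6 src: inc=-0.370370, refl=-0.370370·-1.000000=0.3704; V=10.000000+-0.370370+0.370370=10.0000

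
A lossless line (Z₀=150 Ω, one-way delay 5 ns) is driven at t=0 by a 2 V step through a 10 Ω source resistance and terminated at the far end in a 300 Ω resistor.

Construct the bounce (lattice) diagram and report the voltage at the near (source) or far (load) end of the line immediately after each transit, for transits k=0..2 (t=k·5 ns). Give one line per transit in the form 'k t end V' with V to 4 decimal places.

Γ_L=0.333333, Γ_S=-0.875000; launch V₁=2·150/160=1.875000
k=0 src: V=1.8750
k=1 load: inc=1.875000, refl=1.875000·0.333333=0.6250; V=0.000000+1.875000+0.625000=2.5000
k=2 src: inc=0.625000, refl=0.625000·-0.875000=-0.5469; V=1.875000+0.625000+-0.546875=1.9531

0 0 source 1.8750
1 5 load 2.5000
2 10 source 1.9531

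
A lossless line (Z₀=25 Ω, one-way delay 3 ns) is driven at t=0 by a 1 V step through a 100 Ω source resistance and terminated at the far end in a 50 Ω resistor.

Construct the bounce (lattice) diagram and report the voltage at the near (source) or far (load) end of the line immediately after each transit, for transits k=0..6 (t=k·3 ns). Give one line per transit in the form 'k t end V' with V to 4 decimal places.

Γ_L=0.333333, Γ_S=0.600000; launch V₁=1·25/125=0.200000
k=0 src: V=0.2000
k=1 load: inc=0.200000, refl=0.200000·0.333333=0.0667; V=0.000000+0.200000+0.066667=0.2667
k=2 src: inc=0.066667, refl=0.066667·0.600000=0.0400; V=0.200000+0.066667+0.040000=0.3067
k=3 load: inc=0.040000, refl=0.040000·0.333333=0.0133; V=0.266667+0.040000+0.013333=0.3200
k=4 src: inc=0.013333, refl=0.013333·0.600000=0.0080; V=0.306667+0.013333+0.008000=0.3280
k=5 load: inc=0.008000, refl=0.008000·0.333333=0.0027; V=0.320000+0.008000+0.002667=0.3307
k=6 src: inc=0.002667, refl=0.002667·0.600000=0.0016; V=0.328000+0.002667+0.001600=0.3323

0 0 source 0.2000
1 3 load 0.2667
2 6 source 0.3067
3 9 load 0.3200
4 12 source 0.3280
5 15 load 0.3307
6 18 source 0.3323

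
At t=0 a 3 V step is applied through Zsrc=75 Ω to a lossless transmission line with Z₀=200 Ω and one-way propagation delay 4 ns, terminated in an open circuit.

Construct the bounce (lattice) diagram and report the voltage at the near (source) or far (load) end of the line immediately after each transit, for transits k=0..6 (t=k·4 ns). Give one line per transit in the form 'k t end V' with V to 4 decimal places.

0 0 source 2.1818
1 4 load 4.3636
2 8 source 3.3719
3 12 load 2.3802
4 16 source 2.8310
5 20 load 3.2817
6 24 source 3.0768

Γ_L=1.000000, Γ_S=-0.454545; launch V₁=3·200/275=2.181818
k=0 src: V=2.1818
k=1 load: inc=2.181818, refl=2.181818·1.000000=2.1818; V=0.000000+2.181818+2.181818=4.3636
k=2 src: inc=2.181818, refl=2.181818·-0.454545=-0.9917; V=2.181818+2.181818+-0.991736=3.3719
k=3 load: inc=-0.991736, refl=-0.991736·1.000000=-0.9917; V=4.363636+-0.991736+-0.991736=2.3802
k=4 src: inc=-0.991736, refl=-0.991736·-0.454545=0.4508; V=3.371901+-0.991736+0.450789=2.8310
k=5 load: inc=0.450789, refl=0.450789·1.000000=0.4508; V=2.380165+0.450789+0.450789=3.2817
k=6 src: inc=0.450789, refl=0.450789·-0.454545=-0.2049; V=2.830954+0.450789+-0.204904=3.0768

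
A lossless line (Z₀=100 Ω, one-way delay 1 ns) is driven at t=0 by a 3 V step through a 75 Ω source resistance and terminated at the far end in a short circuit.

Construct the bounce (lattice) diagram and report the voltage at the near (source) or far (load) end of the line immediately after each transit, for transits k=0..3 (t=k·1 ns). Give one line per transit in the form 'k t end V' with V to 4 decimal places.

0 0 source 1.7143
1 1 load 0.0000
2 2 source 0.2449
3 3 load 0.0000

Γ_L=-1.000000, Γ_S=-0.142857; launch V₁=3·100/175=1.714286
k=0 src: V=1.7143
k=1 load: inc=1.714286, refl=1.714286·-1.000000=-1.7143; V=0.000000+1.714286+-1.714286=0.0000
k=2 src: inc=-1.714286, refl=-1.714286·-0.142857=0.2449; V=1.714286+-1.714286+0.244898=0.2449
k=3 load: inc=0.244898, refl=0.244898·-1.000000=-0.2449; V=0.000000+0.244898+-0.244898=0.0000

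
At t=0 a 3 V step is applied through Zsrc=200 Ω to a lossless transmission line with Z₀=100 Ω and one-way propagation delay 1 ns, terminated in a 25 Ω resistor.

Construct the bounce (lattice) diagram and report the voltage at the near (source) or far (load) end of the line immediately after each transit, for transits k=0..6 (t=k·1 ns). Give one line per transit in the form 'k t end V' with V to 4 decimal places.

Γ_L=-0.600000, Γ_S=0.333333; launch V₁=3·100/300=1.000000
k=0 src: V=1.0000
k=1 load: inc=1.000000, refl=1.000000·-0.600000=-0.6000; V=0.000000+1.000000+-0.600000=0.4000
k=2 src: inc=-0.600000, refl=-0.600000·0.333333=-0.2000; V=1.000000+-0.600000+-0.200000=0.2000
k=3 load: inc=-0.200000, refl=-0.200000·-0.600000=0.1200; V=0.400000+-0.200000+0.120000=0.3200
k=4 src: inc=0.120000, refl=0.120000·0.333333=0.0400; V=0.200000+0.120000+0.040000=0.3600
k=5 load: inc=0.040000, refl=0.040000·-0.600000=-0.0240; V=0.320000+0.040000+-0.024000=0.3360
k=6 src: inc=-0.024000, refl=-0.024000·0.333333=-0.0080; V=0.360000+-0.024000+-0.008000=0.3280

0 0 source 1.0000
1 1 load 0.4000
2 2 source 0.2000
3 3 load 0.3200
4 4 source 0.3600
5 5 load 0.3360
6 6 source 0.3280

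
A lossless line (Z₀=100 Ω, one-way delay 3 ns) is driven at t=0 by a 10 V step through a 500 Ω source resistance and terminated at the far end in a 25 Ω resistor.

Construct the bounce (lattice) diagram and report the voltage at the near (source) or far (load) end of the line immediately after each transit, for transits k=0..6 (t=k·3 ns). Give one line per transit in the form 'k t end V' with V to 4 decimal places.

0 0 source 1.6667
1 3 load 0.6667
2 6 source 0.0000
3 9 load 0.4000
4 12 source 0.6667
5 15 load 0.5067
6 18 source 0.4000

Γ_L=-0.600000, Γ_S=0.666667; launch V₁=10·100/600=1.666667
k=0 src: V=1.6667
k=1 load: inc=1.666667, refl=1.666667·-0.600000=-1.0000; V=0.000000+1.666667+-1.000000=0.6667
k=2 src: inc=-1.000000, refl=-1.000000·0.666667=-0.6667; V=1.666667+-1.000000+-0.666667=0.0000
k=3 load: inc=-0.666667, refl=-0.666667·-0.600000=0.4000; V=0.666667+-0.666667+0.400000=0.4000
k=4 src: inc=0.400000, refl=0.400000·0.666667=0.2667; V=0.000000+0.400000+0.266667=0.6667
k=5 load: inc=0.266667, refl=0.266667·-0.600000=-0.1600; V=0.400000+0.266667+-0.160000=0.5067
k=6 src: inc=-0.160000, refl=-0.160000·0.666667=-0.1067; V=0.666667+-0.160000+-0.106667=0.4000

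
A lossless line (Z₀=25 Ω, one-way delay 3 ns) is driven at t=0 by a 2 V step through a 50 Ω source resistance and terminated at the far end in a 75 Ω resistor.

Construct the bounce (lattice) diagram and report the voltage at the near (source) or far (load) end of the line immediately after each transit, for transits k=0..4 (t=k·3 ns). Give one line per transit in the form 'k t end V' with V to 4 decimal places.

0 0 source 0.6667
1 3 load 1.0000
2 6 source 1.1111
3 9 load 1.1667
4 12 source 1.1852

Γ_L=0.500000, Γ_S=0.333333; launch V₁=2·25/75=0.666667
k=0 src: V=0.6667
k=1 load: inc=0.666667, refl=0.666667·0.500000=0.3333; V=0.000000+0.666667+0.333333=1.0000
k=2 src: inc=0.333333, refl=0.333333·0.333333=0.1111; V=0.666667+0.333333+0.111111=1.1111
k=3 load: inc=0.111111, refl=0.111111·0.500000=0.0556; V=1.000000+0.111111+0.055556=1.1667
k=4 src: inc=0.055556, refl=0.055556·0.333333=0.0185; V=1.111111+0.055556+0.018519=1.1852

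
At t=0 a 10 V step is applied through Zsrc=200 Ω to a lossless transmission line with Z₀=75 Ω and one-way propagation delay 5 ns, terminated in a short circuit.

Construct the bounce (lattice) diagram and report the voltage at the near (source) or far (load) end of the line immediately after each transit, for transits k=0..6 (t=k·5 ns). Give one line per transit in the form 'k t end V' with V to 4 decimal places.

Γ_L=-1.000000, Γ_S=0.454545; launch V₁=10·75/275=2.727273
k=0 src: V=2.7273
k=1 load: inc=2.727273, refl=2.727273·-1.000000=-2.7273; V=0.000000+2.727273+-2.727273=0.0000
k=2 src: inc=-2.727273, refl=-2.727273·0.454545=-1.2397; V=2.727273+-2.727273+-1.239669=-1.2397
k=3 load: inc=-1.239669, refl=-1.239669·-1.000000=1.2397; V=0.000000+-1.239669+1.239669=0.0000
k=4 src: inc=1.239669, refl=1.239669·0.454545=0.5635; V=-1.239669+1.239669+0.563486=0.5635
k=5 load: inc=0.563486, refl=0.563486·-1.000000=-0.5635; V=0.000000+0.563486+-0.563486=0.0000
k=6 src: inc=-0.563486, refl=-0.563486·0.454545=-0.2561; V=0.563486+-0.563486+-0.256130=-0.2561

0 0 source 2.7273
1 5 load 0.0000
2 10 source -1.2397
3 15 load 0.0000
4 20 source 0.5635
5 25 load 0.0000
6 30 source -0.2561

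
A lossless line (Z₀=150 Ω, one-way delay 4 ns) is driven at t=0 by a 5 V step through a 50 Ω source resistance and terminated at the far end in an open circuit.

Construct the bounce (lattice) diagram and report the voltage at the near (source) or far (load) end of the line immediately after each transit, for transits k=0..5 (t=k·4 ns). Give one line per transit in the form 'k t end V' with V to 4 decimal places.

Γ_L=1.000000, Γ_S=-0.500000; launch V₁=5·150/200=3.750000
k=0 src: V=3.7500
k=1 load: inc=3.750000, refl=3.750000·1.000000=3.7500; V=0.000000+3.750000+3.750000=7.5000
k=2 src: inc=3.750000, refl=3.750000·-0.500000=-1.8750; V=3.750000+3.750000+-1.875000=5.6250
k=3 load: inc=-1.875000, refl=-1.875000·1.000000=-1.8750; V=7.500000+-1.875000+-1.875000=3.7500
k=4 src: inc=-1.875000, refl=-1.875000·-0.500000=0.9375; V=5.625000+-1.875000+0.937500=4.6875
k=5 load: inc=0.937500, refl=0.937500·1.000000=0.9375; V=3.750000+0.937500+0.937500=5.6250

0 0 source 3.7500
1 4 load 7.5000
2 8 source 5.6250
3 12 load 3.7500
4 16 source 4.6875
5 20 load 5.6250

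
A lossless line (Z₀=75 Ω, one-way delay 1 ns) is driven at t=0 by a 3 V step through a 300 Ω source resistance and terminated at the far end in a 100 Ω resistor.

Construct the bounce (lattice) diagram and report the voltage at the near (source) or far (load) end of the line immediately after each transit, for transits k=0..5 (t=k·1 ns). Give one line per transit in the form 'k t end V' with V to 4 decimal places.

0 0 source 0.6000
1 1 load 0.6857
2 2 source 0.7371
3 3 load 0.7445
4 4 source 0.7489
5 5 load 0.7495

Γ_L=0.142857, Γ_S=0.600000; launch V₁=3·75/375=0.600000
k=0 src: V=0.6000
k=1 load: inc=0.600000, refl=0.600000·0.142857=0.0857; V=0.000000+0.600000+0.085714=0.6857
k=2 src: inc=0.085714, refl=0.085714·0.600000=0.0514; V=0.600000+0.085714+0.051429=0.7371
k=3 load: inc=0.051429, refl=0.051429·0.142857=0.0073; V=0.685714+0.051429+0.007347=0.7445
k=4 src: inc=0.007347, refl=0.007347·0.600000=0.0044; V=0.737143+0.007347+0.004408=0.7489
k=5 load: inc=0.004408, refl=0.004408·0.142857=0.0006; V=0.744490+0.004408+0.000630=0.7495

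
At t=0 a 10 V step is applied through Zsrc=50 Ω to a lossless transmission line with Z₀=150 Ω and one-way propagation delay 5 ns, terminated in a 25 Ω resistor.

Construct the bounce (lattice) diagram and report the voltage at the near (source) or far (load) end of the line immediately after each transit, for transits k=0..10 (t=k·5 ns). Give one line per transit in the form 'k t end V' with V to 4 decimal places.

Γ_L=-0.714286, Γ_S=-0.500000; launch V₁=10·150/200=7.500000
k=0 src: V=7.5000
k=1 load: inc=7.500000, refl=7.500000·-0.714286=-5.3571; V=0.000000+7.500000+-5.357143=2.1429
k=2 src: inc=-5.357143, refl=-5.357143·-0.500000=2.6786; V=7.500000+-5.357143+2.678571=4.8214
k=3 load: inc=2.678571, refl=2.678571·-0.714286=-1.9133; V=2.142857+2.678571+-1.913265=2.9082
k=4 src: inc=-1.913265, refl=-1.913265·-0.500000=0.9566; V=4.821429+-1.913265+0.956633=3.8648
k=5 load: inc=0.956633, refl=0.956633·-0.714286=-0.6833; V=2.908163+0.956633+-0.683309=3.1815
k=6 src: inc=-0.683309, refl=-0.683309·-0.500000=0.3417; V=3.864796+-0.683309+0.341655=3.5231
k=7 load: inc=0.341655, refl=0.341655·-0.714286=-0.2440; V=3.181487+0.341655+-0.244039=3.2791
k=8 src: inc=-0.244039, refl=-0.244039·-0.500000=0.1220; V=3.523141+-0.244039+0.122019=3.4011
k=9 load: inc=0.122019, refl=0.122019·-0.714286=-0.0872; V=3.279102+0.122019+-0.087157=3.3140
k=10 src: inc=-0.087157, refl=-0.087157·-0.500000=0.0436; V=3.401122+-0.087157+0.043578=3.3575

0 0 source 7.5000
1 5 load 2.1429
2 10 source 4.8214
3 15 load 2.9082
4 20 source 3.8648
5 25 load 3.1815
6 30 source 3.5231
7 35 load 3.2791
8 40 source 3.4011
9 45 load 3.3140
10 50 source 3.3575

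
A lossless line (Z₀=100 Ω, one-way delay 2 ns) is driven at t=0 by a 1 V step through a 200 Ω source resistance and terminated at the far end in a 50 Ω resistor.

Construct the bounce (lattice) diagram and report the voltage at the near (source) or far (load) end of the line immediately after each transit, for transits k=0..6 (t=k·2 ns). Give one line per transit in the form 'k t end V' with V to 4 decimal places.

0 0 source 0.3333
1 2 load 0.2222
2 4 source 0.1852
3 6 load 0.1975
4 8 source 0.2016
5 10 load 0.2003
6 12 source 0.1998

Γ_L=-0.333333, Γ_S=0.333333; launch V₁=1·100/300=0.333333
k=0 src: V=0.3333
k=1 load: inc=0.333333, refl=0.333333·-0.333333=-0.1111; V=0.000000+0.333333+-0.111111=0.2222
k=2 src: inc=-0.111111, refl=-0.111111·0.333333=-0.0370; V=0.333333+-0.111111+-0.037037=0.1852
k=3 load: inc=-0.037037, refl=-0.037037·-0.333333=0.0123; V=0.222222+-0.037037+0.012346=0.1975
k=4 src: inc=0.012346, refl=0.012346·0.333333=0.0041; V=0.185185+0.012346+0.004115=0.2016
k=5 load: inc=0.004115, refl=0.004115·-0.333333=-0.0014; V=0.197531+0.004115+-0.001372=0.2003
k=6 src: inc=-0.001372, refl=-0.001372·0.333333=-0.0005; V=0.201646+-0.001372+-0.000457=0.1998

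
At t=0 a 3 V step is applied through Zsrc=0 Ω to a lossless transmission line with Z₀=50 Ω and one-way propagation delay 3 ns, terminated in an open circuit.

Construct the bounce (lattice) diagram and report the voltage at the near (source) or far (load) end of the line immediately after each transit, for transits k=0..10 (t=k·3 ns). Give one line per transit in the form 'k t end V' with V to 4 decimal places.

0 0 source 3.0000
1 3 load 6.0000
2 6 source 3.0000
3 9 load 0.0000
4 12 source 3.0000
5 15 load 6.0000
6 18 source 3.0000
7 21 load 0.0000
8 24 source 3.0000
9 27 load 6.0000
10 30 source 3.0000

Γ_L=1.000000, Γ_S=-1.000000; launch V₁=3·50/50=3.000000
k=0 src: V=3.0000
k=1 load: inc=3.000000, refl=3.000000·1.000000=3.0000; V=0.000000+3.000000+3.000000=6.0000
k=2 src: inc=3.000000, refl=3.000000·-1.000000=-3.0000; V=3.000000+3.000000+-3.000000=3.0000
k=3 load: inc=-3.000000, refl=-3.000000·1.000000=-3.0000; V=6.000000+-3.000000+-3.000000=0.0000
k=4 src: inc=-3.000000, refl=-3.000000·-1.000000=3.0000; V=3.000000+-3.000000+3.000000=3.0000
k=5 load: inc=3.000000, refl=3.000000·1.000000=3.0000; V=0.000000+3.000000+3.000000=6.0000
k=6 src: inc=3.000000, refl=3.000000·-1.000000=-3.0000; V=3.000000+3.000000+-3.000000=3.0000
k=7 load: inc=-3.000000, refl=-3.000000·1.000000=-3.0000; V=6.000000+-3.000000+-3.000000=0.0000
k=8 src: inc=-3.000000, refl=-3.000000·-1.000000=3.0000; V=3.000000+-3.000000+3.000000=3.0000
k=9 load: inc=3.000000, refl=3.000000·1.000000=3.0000; V=0.000000+3.000000+3.000000=6.0000
k=10 src: inc=3.000000, refl=3.000000·-1.000000=-3.0000; V=3.000000+3.000000+-3.000000=3.0000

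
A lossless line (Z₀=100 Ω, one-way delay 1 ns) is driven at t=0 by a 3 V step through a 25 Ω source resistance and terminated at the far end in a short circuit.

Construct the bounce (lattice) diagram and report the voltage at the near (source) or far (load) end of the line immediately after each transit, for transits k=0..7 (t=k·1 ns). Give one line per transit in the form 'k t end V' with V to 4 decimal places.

Γ_L=-1.000000, Γ_S=-0.600000; launch V₁=3·100/125=2.400000
k=0 src: V=2.4000
k=1 load: inc=2.400000, refl=2.400000·-1.000000=-2.4000; V=0.000000+2.400000+-2.400000=0.0000
k=2 src: inc=-2.400000, refl=-2.400000·-0.600000=1.4400; V=2.400000+-2.400000+1.440000=1.4400
k=3 load: inc=1.440000, refl=1.440000·-1.000000=-1.4400; V=0.000000+1.440000+-1.440000=0.0000
k=4 src: inc=-1.440000, refl=-1.440000·-0.600000=0.8640; V=1.440000+-1.440000+0.864000=0.8640
k=5 load: inc=0.864000, refl=0.864000·-1.000000=-0.8640; V=0.000000+0.864000+-0.864000=0.0000
k=6 src: inc=-0.864000, refl=-0.864000·-0.600000=0.5184; V=0.864000+-0.864000+0.518400=0.5184
k=7 load: inc=0.518400, refl=0.518400·-1.000000=-0.5184; V=0.000000+0.518400+-0.518400=0.0000

0 0 source 2.4000
1 1 load 0.0000
2 2 source 1.4400
3 3 load 0.0000
4 4 source 0.8640
5 5 load 0.0000
6 6 source 0.5184
7 7 load 0.0000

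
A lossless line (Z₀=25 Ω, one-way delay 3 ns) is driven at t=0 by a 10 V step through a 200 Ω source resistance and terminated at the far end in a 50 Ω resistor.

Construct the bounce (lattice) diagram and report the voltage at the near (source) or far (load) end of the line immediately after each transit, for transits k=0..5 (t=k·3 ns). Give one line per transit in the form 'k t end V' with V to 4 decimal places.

Γ_L=0.333333, Γ_S=0.777778; launch V₁=10·25/225=1.111111
k=0 src: V=1.1111
k=1 load: inc=1.111111, refl=1.111111·0.333333=0.3704; V=0.000000+1.111111+0.370370=1.4815
k=2 src: inc=0.370370, refl=0.370370·0.777778=0.2881; V=1.111111+0.370370+0.288066=1.7695
k=3 load: inc=0.288066, refl=0.288066·0.333333=0.0960; V=1.481481+0.288066+0.096022=1.8656
k=4 src: inc=0.096022, refl=0.096022·0.777778=0.0747; V=1.769547+0.096022+0.074684=1.9403
k=5 load: inc=0.074684, refl=0.074684·0.333333=0.0249; V=1.865569+0.074684+0.024895=1.9651

0 0 source 1.1111
1 3 load 1.4815
2 6 source 1.7695
3 9 load 1.8656
4 12 source 1.9403
5 15 load 1.9651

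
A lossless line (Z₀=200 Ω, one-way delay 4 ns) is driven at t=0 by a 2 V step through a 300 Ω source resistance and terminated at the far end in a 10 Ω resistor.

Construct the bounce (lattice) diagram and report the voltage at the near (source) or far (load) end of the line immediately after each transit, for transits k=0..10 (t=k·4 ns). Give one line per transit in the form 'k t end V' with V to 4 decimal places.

Γ_L=-0.904762, Γ_S=0.200000; launch V₁=2·200/500=0.800000
k=0 src: V=0.8000
k=1 load: inc=0.800000, refl=0.800000·-0.904762=-0.7238; V=0.000000+0.800000+-0.723810=0.0762
k=2 src: inc=-0.723810, refl=-0.723810·0.200000=-0.1448; V=0.800000+-0.723810+-0.144762=-0.0686
k=3 load: inc=-0.144762, refl=-0.144762·-0.904762=0.1310; V=0.076190+-0.144762+0.130975=0.0624
k=4 src: inc=0.130975, refl=0.130975·0.200000=0.0262; V=-0.068571+0.130975+0.026195=0.0886
k=5 load: inc=0.026195, refl=0.026195·-0.904762=-0.0237; V=0.062404+0.026195+-0.023700=0.0649
k=6 src: inc=-0.023700, refl=-0.023700·0.200000=-0.0047; V=0.088599+-0.023700+-0.004740=0.0602
k=7 load: inc=-0.004740, refl=-0.004740·-0.904762=0.0043; V=0.064898+-0.004740+0.004289=0.0644
k=8 src: inc=0.004289, refl=0.004289·0.200000=0.0009; V=0.060158+0.004289+0.000858=0.0653
k=9 load: inc=0.000858, refl=0.000858·-0.904762=-0.0008; V=0.064447+0.000858+-0.000776=0.0645
k=10 src: inc=-0.000776, refl=-0.000776·0.200000=-0.0002; V=0.065305+-0.000776+-0.000155=0.0644

0 0 source 0.8000
1 4 load 0.0762
2 8 source -0.0686
3 12 load 0.0624
4 16 source 0.0886
5 20 load 0.0649
6 24 source 0.0602
7 28 load 0.0644
8 32 source 0.0653
9 36 load 0.0645
10 40 source 0.0644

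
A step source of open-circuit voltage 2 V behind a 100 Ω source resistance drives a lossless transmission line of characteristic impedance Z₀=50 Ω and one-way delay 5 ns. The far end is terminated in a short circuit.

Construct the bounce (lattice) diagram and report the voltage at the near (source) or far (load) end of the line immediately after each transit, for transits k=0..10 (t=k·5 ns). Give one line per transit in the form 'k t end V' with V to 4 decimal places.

Γ_L=-1.000000, Γ_S=0.333333; launch V₁=2·50/150=0.666667
k=0 src: V=0.6667
k=1 load: inc=0.666667, refl=0.666667·-1.000000=-0.6667; V=0.000000+0.666667+-0.666667=0.0000
k=2 src: inc=-0.666667, refl=-0.666667·0.333333=-0.2222; V=0.666667+-0.666667+-0.222222=-0.2222
k=3 load: inc=-0.222222, refl=-0.222222·-1.000000=0.2222; V=0.000000+-0.222222+0.222222=0.0000
k=4 src: inc=0.222222, refl=0.222222·0.333333=0.0741; V=-0.222222+0.222222+0.074074=0.0741
k=5 load: inc=0.074074, refl=0.074074·-1.000000=-0.0741; V=0.000000+0.074074+-0.074074=0.0000
k=6 src: inc=-0.074074, refl=-0.074074·0.333333=-0.0247; V=0.074074+-0.074074+-0.024691=-0.0247
k=7 load: inc=-0.024691, refl=-0.024691·-1.000000=0.0247; V=0.000000+-0.024691+0.024691=0.0000
k=8 src: inc=0.024691, refl=0.024691·0.333333=0.0082; V=-0.024691+0.024691+0.008230=0.0082
k=9 load: inc=0.008230, refl=0.008230·-1.000000=-0.0082; V=0.000000+0.008230+-0.008230=0.0000
k=10 src: inc=-0.008230, refl=-0.008230·0.333333=-0.0027; V=0.008230+-0.008230+-0.002743=-0.0027

0 0 source 0.6667
1 5 load 0.0000
2 10 source -0.2222
3 15 load 0.0000
4 20 source 0.0741
5 25 load 0.0000
6 30 source -0.0247
7 35 load 0.0000
8 40 source 0.0082
9 45 load 0.0000
10 50 source -0.0027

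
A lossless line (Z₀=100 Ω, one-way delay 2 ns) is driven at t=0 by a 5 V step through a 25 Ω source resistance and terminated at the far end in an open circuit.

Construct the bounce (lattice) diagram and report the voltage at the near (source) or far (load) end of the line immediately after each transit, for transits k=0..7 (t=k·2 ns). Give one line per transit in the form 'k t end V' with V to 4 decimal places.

0 0 source 4.0000
1 2 load 8.0000
2 4 source 5.6000
3 6 load 3.2000
4 8 source 4.6400
5 10 load 6.0800
6 12 source 5.2160
7 14 load 4.3520

Γ_L=1.000000, Γ_S=-0.600000; launch V₁=5·100/125=4.000000
k=0 src: V=4.0000
k=1 load: inc=4.000000, refl=4.000000·1.000000=4.0000; V=0.000000+4.000000+4.000000=8.0000
k=2 src: inc=4.000000, refl=4.000000·-0.600000=-2.4000; V=4.000000+4.000000+-2.400000=5.6000
k=3 load: inc=-2.400000, refl=-2.400000·1.000000=-2.4000; V=8.000000+-2.400000+-2.400000=3.2000
k=4 src: inc=-2.400000, refl=-2.400000·-0.600000=1.4400; V=5.600000+-2.400000+1.440000=4.6400
k=5 load: inc=1.440000, refl=1.440000·1.000000=1.4400; V=3.200000+1.440000+1.440000=6.0800
k=6 src: inc=1.440000, refl=1.440000·-0.600000=-0.8640; V=4.640000+1.440000+-0.864000=5.2160
k=7 load: inc=-0.864000, refl=-0.864000·1.000000=-0.8640; V=6.080000+-0.864000+-0.864000=4.3520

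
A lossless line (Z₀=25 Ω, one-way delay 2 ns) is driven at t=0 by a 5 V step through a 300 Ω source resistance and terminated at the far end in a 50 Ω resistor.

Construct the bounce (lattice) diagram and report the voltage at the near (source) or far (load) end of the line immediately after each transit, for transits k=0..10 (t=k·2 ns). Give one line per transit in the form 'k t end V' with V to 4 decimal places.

Γ_L=0.333333, Γ_S=0.846154; launch V₁=5·25/325=0.384615
k=0 src: V=0.3846
k=1 load: inc=0.384615, refl=0.384615·0.333333=0.1282; V=0.000000+0.384615+0.128205=0.5128
k=2 src: inc=0.128205, refl=0.128205·0.846154=0.1085; V=0.384615+0.128205+0.108481=0.6213
k=3 load: inc=0.108481, refl=0.108481·0.333333=0.0362; V=0.512821+0.108481+0.036160=0.6575
k=4 src: inc=0.036160, refl=0.036160·0.846154=0.0306; V=0.621302+0.036160+0.030597=0.6881
k=5 load: inc=0.030597, refl=0.030597·0.333333=0.0102; V=0.657462+0.030597+0.010199=0.6983
k=6 src: inc=0.010199, refl=0.010199·0.846154=0.0086; V=0.688059+0.010199+0.008630=0.7069
k=7 load: inc=0.008630, refl=0.008630·0.333333=0.0029; V=0.698259+0.008630+0.002877=0.7098
k=8 src: inc=0.002877, refl=0.002877·0.846154=0.0024; V=0.706889+0.002877+0.002434=0.7122
k=9 load: inc=0.002434, refl=0.002434·0.333333=0.0008; V=0.709765+0.002434+0.000811=0.7130
k=10 src: inc=0.000811, refl=0.000811·0.846154=0.0007; V=0.712199+0.000811+0.000687=0.7137

0 0 source 0.3846
1 2 load 0.5128
2 4 source 0.6213
3 6 load 0.6575
4 8 source 0.6881
5 10 load 0.6983
6 12 source 0.7069
7 14 load 0.7098
8 16 source 0.7122
9 18 load 0.7130
10 20 source 0.7137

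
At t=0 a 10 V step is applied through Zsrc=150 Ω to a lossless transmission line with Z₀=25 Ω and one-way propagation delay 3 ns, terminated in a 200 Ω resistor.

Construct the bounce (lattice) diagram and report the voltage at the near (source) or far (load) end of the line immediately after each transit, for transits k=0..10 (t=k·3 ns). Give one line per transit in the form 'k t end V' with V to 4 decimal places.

Γ_L=0.777778, Γ_S=0.714286; launch V₁=10·25/175=1.428571
k=0 src: V=1.4286
k=1 load: inc=1.428571, refl=1.428571·0.777778=1.1111; V=0.000000+1.428571+1.111111=2.5397
k=2 src: inc=1.111111, refl=1.111111·0.714286=0.7937; V=1.428571+1.111111+0.793651=3.3333
k=3 load: inc=0.793651, refl=0.793651·0.777778=0.6173; V=2.539683+0.793651+0.617284=3.9506
k=4 src: inc=0.617284, refl=0.617284·0.714286=0.4409; V=3.333333+0.617284+0.440917=4.3915
k=5 load: inc=0.440917, refl=0.440917·0.777778=0.3429; V=3.950617+0.440917+0.342936=4.7345
k=6 src: inc=0.342936, refl=0.342936·0.714286=0.2450; V=4.391534+0.342936+0.244954=4.9794
k=7 load: inc=0.244954, refl=0.244954·0.777778=0.1905; V=4.734470+0.244954+0.190520=5.1699
k=8 src: inc=0.190520, refl=0.190520·0.714286=0.1361; V=4.979424+0.190520+0.136086=5.3060
k=9 load: inc=0.136086, refl=0.136086·0.777778=0.1058; V=5.169944+0.136086+0.105844=5.4119
k=10 src: inc=0.105844, refl=0.105844·0.714286=0.0756; V=5.306029+0.105844+0.075603=5.4875

0 0 source 1.4286
1 3 load 2.5397
2 6 source 3.3333
3 9 load 3.9506
4 12 source 4.3915
5 15 load 4.7345
6 18 source 4.9794
7 21 load 5.1699
8 24 source 5.3060
9 27 load 5.4119
10 30 source 5.4875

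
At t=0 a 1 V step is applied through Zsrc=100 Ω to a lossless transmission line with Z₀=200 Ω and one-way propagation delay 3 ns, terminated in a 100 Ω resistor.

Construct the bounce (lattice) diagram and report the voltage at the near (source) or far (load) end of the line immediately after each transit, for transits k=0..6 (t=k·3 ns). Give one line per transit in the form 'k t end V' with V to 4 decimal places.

0 0 source 0.6667
1 3 load 0.4444
2 6 source 0.5185
3 9 load 0.4938
4 12 source 0.5021
5 15 load 0.4993
6 18 source 0.5002

Γ_L=-0.333333, Γ_S=-0.333333; launch V₁=1·200/300=0.666667
k=0 src: V=0.6667
k=1 load: inc=0.666667, refl=0.666667·-0.333333=-0.2222; V=0.000000+0.666667+-0.222222=0.4444
k=2 src: inc=-0.222222, refl=-0.222222·-0.333333=0.0741; V=0.666667+-0.222222+0.074074=0.5185
k=3 load: inc=0.074074, refl=0.074074·-0.333333=-0.0247; V=0.444444+0.074074+-0.024691=0.4938
k=4 src: inc=-0.024691, refl=-0.024691·-0.333333=0.0082; V=0.518519+-0.024691+0.008230=0.5021
k=5 load: inc=0.008230, refl=0.008230·-0.333333=-0.0027; V=0.493827+0.008230+-0.002743=0.4993
k=6 src: inc=-0.002743, refl=-0.002743·-0.333333=0.0009; V=0.502058+-0.002743+0.000914=0.5002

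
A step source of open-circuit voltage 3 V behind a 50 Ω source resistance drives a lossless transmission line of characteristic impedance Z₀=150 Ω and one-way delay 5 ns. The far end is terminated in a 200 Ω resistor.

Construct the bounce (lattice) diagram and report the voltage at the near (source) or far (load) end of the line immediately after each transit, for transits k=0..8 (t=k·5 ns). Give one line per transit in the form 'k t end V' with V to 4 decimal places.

Γ_L=0.142857, Γ_S=-0.500000; launch V₁=3·150/200=2.250000
k=0 src: V=2.2500
k=1 load: inc=2.250000, refl=2.250000·0.142857=0.3214; V=0.000000+2.250000+0.321429=2.5714
k=2 src: inc=0.321429, refl=0.321429·-0.500000=-0.1607; V=2.250000+0.321429+-0.160714=2.4107
k=3 load: inc=-0.160714, refl=-0.160714·0.142857=-0.0230; V=2.571429+-0.160714+-0.022959=2.3878
k=4 src: inc=-0.022959, refl=-0.022959·-0.500000=0.0115; V=2.410714+-0.022959+0.011480=2.3992
k=5 load: inc=0.011480, refl=0.011480·0.142857=0.0016; V=2.387755+0.011480+0.001640=2.4009
k=6 src: inc=0.001640, refl=0.001640·-0.500000=-0.0008; V=2.399235+0.001640+-0.000820=2.4001
k=7 load: inc=-0.000820, refl=-0.000820·0.142857=-0.0001; V=2.400875+-0.000820+-0.000117=2.3999
k=8 src: inc=-0.000117, refl=-0.000117·-0.500000=0.0001; V=2.400055+-0.000117+0.000059=2.4000

0 0 source 2.2500
1 5 load 2.5714
2 10 source 2.4107
3 15 load 2.3878
4 20 source 2.3992
5 25 load 2.4009
6 30 source 2.4001
7 35 load 2.3999
8 40 source 2.4000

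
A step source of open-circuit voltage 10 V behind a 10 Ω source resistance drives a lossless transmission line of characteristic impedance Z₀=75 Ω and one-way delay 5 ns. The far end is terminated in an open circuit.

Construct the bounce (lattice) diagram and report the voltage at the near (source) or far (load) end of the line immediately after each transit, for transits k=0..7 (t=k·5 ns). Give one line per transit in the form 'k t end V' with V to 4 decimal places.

Γ_L=1.000000, Γ_S=-0.764706; launch V₁=10·75/85=8.823529
k=0 src: V=8.8235
k=1 load: inc=8.823529, refl=8.823529·1.000000=8.8235; V=0.000000+8.823529+8.823529=17.6471
k=2 src: inc=8.823529, refl=8.823529·-0.764706=-6.7474; V=8.823529+8.823529+-6.747405=10.8997
k=3 load: inc=-6.747405, refl=-6.747405·1.000000=-6.7474; V=17.647059+-6.747405+-6.747405=4.1522
k=4 src: inc=-6.747405, refl=-6.747405·-0.764706=5.1598; V=10.899654+-6.747405+5.159780=9.3120
k=5 load: inc=5.159780, refl=5.159780·1.000000=5.1598; V=4.152249+5.159780+5.159780=14.4718
k=6 src: inc=5.159780, refl=5.159780·-0.764706=-3.9457; V=9.312029+5.159780+-3.945714=10.5261
k=7 load: inc=-3.945714, refl=-3.945714·1.000000=-3.9457; V=14.471809+-3.945714+-3.945714=6.5804

0 0 source 8.8235
1 5 load 17.6471
2 10 source 10.8997
3 15 load 4.1522
4 20 source 9.3120
5 25 load 14.4718
6 30 source 10.5261
7 35 load 6.5804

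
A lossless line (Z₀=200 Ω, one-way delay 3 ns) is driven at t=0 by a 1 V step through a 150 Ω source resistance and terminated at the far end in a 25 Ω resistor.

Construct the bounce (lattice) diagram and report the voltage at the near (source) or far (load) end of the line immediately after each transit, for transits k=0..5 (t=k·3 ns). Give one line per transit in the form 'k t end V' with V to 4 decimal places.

Γ_L=-0.777778, Γ_S=-0.142857; launch V₁=1·200/350=0.571429
k=0 src: V=0.5714
k=1 load: inc=0.571429, refl=0.571429·-0.777778=-0.4444; V=0.000000+0.571429+-0.444444=0.1270
k=2 src: inc=-0.444444, refl=-0.444444·-0.142857=0.0635; V=0.571429+-0.444444+0.063492=0.1905
k=3 load: inc=0.063492, refl=0.063492·-0.777778=-0.0494; V=0.126984+0.063492+-0.049383=0.1411
k=4 src: inc=-0.049383, refl=-0.049383·-0.142857=0.0071; V=0.190476+-0.049383+0.007055=0.1481
k=5 load: inc=0.007055, refl=0.007055·-0.777778=-0.0055; V=0.141093+0.007055+-0.005487=0.1427

0 0 source 0.5714
1 3 load 0.1270
2 6 source 0.1905
3 9 load 0.1411
4 12 source 0.1481
5 15 load 0.1427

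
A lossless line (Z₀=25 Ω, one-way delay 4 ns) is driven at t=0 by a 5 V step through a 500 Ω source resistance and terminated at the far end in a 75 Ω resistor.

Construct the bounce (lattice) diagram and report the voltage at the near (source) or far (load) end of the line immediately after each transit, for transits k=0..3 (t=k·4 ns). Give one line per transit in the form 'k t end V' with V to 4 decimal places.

0 0 source 0.2381
1 4 load 0.3571
2 8 source 0.4649
3 12 load 0.5187

Γ_L=0.500000, Γ_S=0.904762; launch V₁=5·25/525=0.238095
k=0 src: V=0.2381
k=1 load: inc=0.238095, refl=0.238095·0.500000=0.1190; V=0.000000+0.238095+0.119048=0.3571
k=2 src: inc=0.119048, refl=0.119048·0.904762=0.1077; V=0.238095+0.119048+0.107710=0.4649
k=3 load: inc=0.107710, refl=0.107710·0.500000=0.0539; V=0.357143+0.107710+0.053855=0.5187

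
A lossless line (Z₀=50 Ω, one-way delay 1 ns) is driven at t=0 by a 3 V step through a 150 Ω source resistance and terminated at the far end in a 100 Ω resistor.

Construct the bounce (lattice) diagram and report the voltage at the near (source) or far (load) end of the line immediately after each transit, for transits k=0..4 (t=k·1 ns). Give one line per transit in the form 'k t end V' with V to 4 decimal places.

0 0 source 0.7500
1 1 load 1.0000
2 2 source 1.1250
3 3 load 1.1667
4 4 source 1.1875

Γ_L=0.333333, Γ_S=0.500000; launch V₁=3·50/200=0.750000
k=0 src: V=0.7500
k=1 load: inc=0.750000, refl=0.750000·0.333333=0.2500; V=0.000000+0.750000+0.250000=1.0000
k=2 src: inc=0.250000, refl=0.250000·0.500000=0.1250; V=0.750000+0.250000+0.125000=1.1250
k=3 load: inc=0.125000, refl=0.125000·0.333333=0.0417; V=1.000000+0.125000+0.041667=1.1667
k=4 src: inc=0.041667, refl=0.041667·0.500000=0.0208; V=1.125000+0.041667+0.020833=1.1875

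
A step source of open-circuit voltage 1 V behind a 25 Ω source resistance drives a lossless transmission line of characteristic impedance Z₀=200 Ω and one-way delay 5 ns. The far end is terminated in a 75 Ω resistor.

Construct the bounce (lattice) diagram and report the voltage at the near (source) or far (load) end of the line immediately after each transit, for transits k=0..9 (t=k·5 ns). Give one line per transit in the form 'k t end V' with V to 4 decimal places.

Γ_L=-0.454545, Γ_S=-0.777778; launch V₁=1·200/225=0.888889
k=0 src: V=0.8889
k=1 load: inc=0.888889, refl=0.888889·-0.454545=-0.4040; V=0.000000+0.888889+-0.404040=0.4848
k=2 src: inc=-0.404040, refl=-0.404040·-0.777778=0.3143; V=0.888889+-0.404040+0.314254=0.7991
k=3 load: inc=0.314254, refl=0.314254·-0.454545=-0.1428; V=0.484848+0.314254+-0.142843=0.6563
k=4 src: inc=-0.142843, refl=-0.142843·-0.777778=0.1111; V=0.799102+-0.142843+0.111100=0.7674
k=5 load: inc=0.111100, refl=0.111100·-0.454545=-0.0505; V=0.656260+0.111100+-0.050500=0.7169
k=6 src: inc=-0.050500, refl=-0.050500·-0.777778=0.0393; V=0.767359+-0.050500+0.039278=0.7561
k=7 load: inc=0.039278, refl=0.039278·-0.454545=-0.0179; V=0.716859+0.039278+-0.017853=0.7383
k=8 src: inc=-0.017853, refl=-0.017853·-0.777778=0.0139; V=0.756137+-0.017853+0.013886=0.7522
k=9 load: inc=0.013886, refl=0.013886·-0.454545=-0.0063; V=0.738284+0.013886+-0.006312=0.7459

0 0 source 0.8889
1 5 load 0.4848
2 10 source 0.7991
3 15 load 0.6563
4 20 source 0.7674
5 25 load 0.7169
6 30 source 0.7561
7 35 load 0.7383
8 40 source 0.7522
9 45 load 0.7459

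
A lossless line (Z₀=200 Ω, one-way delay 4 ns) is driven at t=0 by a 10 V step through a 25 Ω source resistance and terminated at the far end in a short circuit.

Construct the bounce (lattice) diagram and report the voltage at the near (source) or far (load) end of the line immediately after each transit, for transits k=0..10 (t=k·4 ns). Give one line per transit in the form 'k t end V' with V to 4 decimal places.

0 0 source 8.8889
1 4 load 0.0000
2 8 source 6.9136
3 12 load 0.0000
4 16 source 5.3772
5 20 load 0.0000
6 24 source 4.1823
7 28 load 0.0000
8 32 source 3.2529
9 36 load 0.0000
10 40 source 2.5300

Γ_L=-1.000000, Γ_S=-0.777778; launch V₁=10·200/225=8.888889
k=0 src: V=8.8889
k=1 load: inc=8.888889, refl=8.888889·-1.000000=-8.8889; V=0.000000+8.888889+-8.888889=0.0000
k=2 src: inc=-8.888889, refl=-8.888889·-0.777778=6.9136; V=8.888889+-8.888889+6.913580=6.9136
k=3 load: inc=6.913580, refl=6.913580·-1.000000=-6.9136; V=0.000000+6.913580+-6.913580=0.0000
k=4 src: inc=-6.913580, refl=-6.913580·-0.777778=5.3772; V=6.913580+-6.913580+5.377229=5.3772
k=5 load: inc=5.377229, refl=5.377229·-1.000000=-5.3772; V=0.000000+5.377229+-5.377229=0.0000
k=6 src: inc=-5.377229, refl=-5.377229·-0.777778=4.1823; V=5.377229+-5.377229+4.182289=4.1823
k=7 load: inc=4.182289, refl=4.182289·-1.000000=-4.1823; V=0.000000+4.182289+-4.182289=0.0000
k=8 src: inc=-4.182289, refl=-4.182289·-0.777778=3.2529; V=4.182289+-4.182289+3.252892=3.2529
k=9 load: inc=3.252892, refl=3.252892·-1.000000=-3.2529; V=0.000000+3.252892+-3.252892=0.0000
k=10 src: inc=-3.252892, refl=-3.252892·-0.777778=2.5300; V=3.252892+-3.252892+2.530027=2.5300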